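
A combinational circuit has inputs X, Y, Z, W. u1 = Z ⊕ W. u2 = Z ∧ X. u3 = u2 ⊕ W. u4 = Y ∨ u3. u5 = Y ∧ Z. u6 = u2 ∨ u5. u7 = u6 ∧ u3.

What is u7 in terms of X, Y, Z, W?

((Z ∧ X) ∨ (Y ∧ Z)) ∧ ((Z ∧ X) ⊕ W)

u2 = Z ∧ X
u3 = u2 ⊕ W = (Z ∧ X) ⊕ W
u5 = Y ∧ Z
u6 = u2 ∨ u5 = (Z ∧ X) ∨ (Y ∧ Z)
u7 = u6 ∧ u3 = ((Z ∧ X) ∨ (Y ∧ Z)) ∧ ((Z ∧ X) ⊕ W)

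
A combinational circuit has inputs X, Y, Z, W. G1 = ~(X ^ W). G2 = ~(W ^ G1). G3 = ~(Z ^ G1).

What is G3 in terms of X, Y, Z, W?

G1 = ~(X ^ W)
G3 = ~(Z ^ G1) = ~(Z ^ (~(X ^ W)))

~(Z ^ (~(X ^ W)))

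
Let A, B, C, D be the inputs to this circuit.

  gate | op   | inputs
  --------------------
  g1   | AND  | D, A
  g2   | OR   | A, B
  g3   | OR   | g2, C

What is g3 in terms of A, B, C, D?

g2 = A OR B
g3 = g2 OR C = (A OR B) OR C

(A OR B) OR C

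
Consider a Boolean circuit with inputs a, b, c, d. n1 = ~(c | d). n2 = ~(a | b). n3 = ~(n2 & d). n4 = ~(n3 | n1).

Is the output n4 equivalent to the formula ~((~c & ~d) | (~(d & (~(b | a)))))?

n1 = ~(c | d)
n2 = ~(a | b)
n3 = ~(n2 & d) = ~((~(a | b)) & d)
n4 = ~(n3 | n1) = ~((~((~(a | b)) & d)) | (~(c | d)))
At a=0, b=0, c=0, d=0: circuit gives 0, formula gives 0.
At a=0, b=0, c=0, d=1: circuit gives 1, formula gives 1.
Agrees on all 16 inputs.

Yes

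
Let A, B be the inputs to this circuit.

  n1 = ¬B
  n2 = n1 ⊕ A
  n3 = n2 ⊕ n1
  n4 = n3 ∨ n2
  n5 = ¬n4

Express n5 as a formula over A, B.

¬(((¬B ⊕ A) ⊕ ¬B) ∨ (¬B ⊕ A))

n1 = ¬B
n2 = n1 ⊕ A = ¬B ⊕ A
n3 = n2 ⊕ n1 = (¬B ⊕ A) ⊕ ¬B
n4 = n3 ∨ n2 = ((¬B ⊕ A) ⊕ ¬B) ∨ (¬B ⊕ A)
n5 = ¬n4 = ¬(((¬B ⊕ A) ⊕ ¬B) ∨ (¬B ⊕ A))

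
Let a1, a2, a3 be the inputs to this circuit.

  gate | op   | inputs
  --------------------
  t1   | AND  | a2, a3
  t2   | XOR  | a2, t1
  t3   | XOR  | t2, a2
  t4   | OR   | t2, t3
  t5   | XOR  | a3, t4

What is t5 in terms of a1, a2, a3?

t1 = a2 AND a3
t2 = a2 XOR t1 = a2 XOR (a2 AND a3)
t3 = t2 XOR a2 = (a2 XOR (a2 AND a3)) XOR a2
t4 = t2 OR t3 = (a2 XOR (a2 AND a3)) OR ((a2 XOR (a2 AND a3)) XOR a2)
t5 = a3 XOR t4 = a3 XOR ((a2 XOR (a2 AND a3)) OR ((a2 XOR (a2 AND a3)) XOR a2))

a3 XOR ((a2 XOR (a2 AND a3)) OR ((a2 XOR (a2 AND a3)) XOR a2))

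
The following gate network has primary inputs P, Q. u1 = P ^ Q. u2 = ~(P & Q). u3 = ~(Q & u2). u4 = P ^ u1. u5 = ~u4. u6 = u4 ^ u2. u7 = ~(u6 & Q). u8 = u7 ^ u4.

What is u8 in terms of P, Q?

(~(((P ^ (P ^ Q)) ^ (~(P & Q))) & Q)) ^ (P ^ (P ^ Q))

u1 = P ^ Q
u2 = ~(P & Q)
u4 = P ^ u1 = P ^ (P ^ Q)
u6 = u4 ^ u2 = (P ^ (P ^ Q)) ^ (~(P & Q))
u7 = ~(u6 & Q) = ~(((P ^ (P ^ Q)) ^ (~(P & Q))) & Q)
u8 = u7 ^ u4 = (~(((P ^ (P ^ Q)) ^ (~(P & Q))) & Q)) ^ (P ^ (P ^ Q))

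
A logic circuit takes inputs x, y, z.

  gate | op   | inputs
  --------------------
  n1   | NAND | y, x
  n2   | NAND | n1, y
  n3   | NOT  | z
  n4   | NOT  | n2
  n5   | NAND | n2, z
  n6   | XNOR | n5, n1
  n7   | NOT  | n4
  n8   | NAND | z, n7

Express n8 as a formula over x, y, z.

n1 = y NAND x
n2 = n1 NAND y = (y NAND x) NAND y
n4 = NOT n2 = NOT ((y NAND x) NAND y)
n7 = NOT n4 = NOT NOT ((y NAND x) NAND y)
n8 = z NAND n7 = z NAND NOT NOT ((y NAND x) NAND y)

z NAND NOT NOT ((y NAND x) NAND y)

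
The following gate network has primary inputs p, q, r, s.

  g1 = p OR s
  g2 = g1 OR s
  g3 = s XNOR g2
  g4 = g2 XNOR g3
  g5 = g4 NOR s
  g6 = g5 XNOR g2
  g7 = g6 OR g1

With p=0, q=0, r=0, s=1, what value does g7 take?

1

g1 = 0 OR 1 = 1
g2 = 1 OR 1 = 1
g3 = 1 XNOR 1 = 1
g4 = 1 XNOR 1 = 1
g5 = 1 NOR 1 = 0
g6 = 0 XNOR 1 = 0
g7 = 0 OR 1 = 1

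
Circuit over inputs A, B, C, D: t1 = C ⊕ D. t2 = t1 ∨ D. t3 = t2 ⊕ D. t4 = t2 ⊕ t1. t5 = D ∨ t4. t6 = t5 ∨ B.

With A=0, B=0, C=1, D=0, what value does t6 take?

t1 = 1 ⊕ 0 = 1
t2 = 1 ∨ 0 = 1
t4 = 1 ⊕ 1 = 0
t5 = 0 ∨ 0 = 0
t6 = 0 ∨ 0 = 0

0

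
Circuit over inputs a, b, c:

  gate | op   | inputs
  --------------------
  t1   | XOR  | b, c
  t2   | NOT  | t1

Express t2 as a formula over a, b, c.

NOT (b XOR c)

t1 = b XOR c
t2 = NOT t1 = NOT (b XOR c)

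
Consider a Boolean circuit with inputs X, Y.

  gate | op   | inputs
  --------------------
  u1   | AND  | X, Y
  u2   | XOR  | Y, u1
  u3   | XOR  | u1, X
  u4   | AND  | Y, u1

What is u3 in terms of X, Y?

u1 = X AND Y
u3 = u1 XOR X = (X AND Y) XOR X

(X AND Y) XOR X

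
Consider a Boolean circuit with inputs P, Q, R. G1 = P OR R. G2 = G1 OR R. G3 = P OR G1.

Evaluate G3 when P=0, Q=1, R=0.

G1 = 0 OR 0 = 0
G3 = 0 OR 0 = 0

0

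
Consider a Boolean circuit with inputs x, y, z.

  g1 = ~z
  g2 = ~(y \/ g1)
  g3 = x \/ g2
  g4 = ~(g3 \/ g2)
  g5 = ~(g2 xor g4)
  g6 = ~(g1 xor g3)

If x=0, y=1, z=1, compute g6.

g1 = ~1 = 0
g2 = ~(1 \/ 0) = 0
g3 = 0 \/ 0 = 0
g6 = ~(0 xor 0) = 1

1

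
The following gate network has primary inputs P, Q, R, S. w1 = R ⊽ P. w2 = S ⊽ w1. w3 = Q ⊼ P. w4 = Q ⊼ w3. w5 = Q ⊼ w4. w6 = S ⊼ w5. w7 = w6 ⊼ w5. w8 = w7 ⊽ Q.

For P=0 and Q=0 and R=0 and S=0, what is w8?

1

w3 = 0 ⊼ 0 = 1
w4 = 0 ⊼ 1 = 1
w5 = 0 ⊼ 1 = 1
w6 = 0 ⊼ 1 = 1
w7 = 1 ⊼ 1 = 0
w8 = 0 ⊽ 0 = 1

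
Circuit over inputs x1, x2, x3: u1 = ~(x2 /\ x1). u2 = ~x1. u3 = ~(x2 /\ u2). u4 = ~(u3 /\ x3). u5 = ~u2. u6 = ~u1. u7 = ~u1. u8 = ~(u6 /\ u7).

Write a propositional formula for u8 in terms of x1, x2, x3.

u1 = ~(x2 /\ x1)
u6 = ~u1 = ~(~(x2 /\ x1))
u7 = ~u1 = ~(~(x2 /\ x1))
u8 = ~(u6 /\ u7) = ~(~(~(x2 /\ x1)) /\ ~(~(x2 /\ x1)))

~(~(~(x2 /\ x1)) /\ ~(~(x2 /\ x1)))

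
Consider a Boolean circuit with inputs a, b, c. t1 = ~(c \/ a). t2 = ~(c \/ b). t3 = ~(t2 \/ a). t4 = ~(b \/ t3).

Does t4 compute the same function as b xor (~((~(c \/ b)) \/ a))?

t2 = ~(c \/ b)
t3 = ~(t2 \/ a) = ~((~(c \/ b)) \/ a)
t4 = ~(b \/ t3) = ~(b \/ (~((~(c \/ b)) \/ a)))
At a=0, b=0, c=0: circuit gives 1, formula gives 0.

No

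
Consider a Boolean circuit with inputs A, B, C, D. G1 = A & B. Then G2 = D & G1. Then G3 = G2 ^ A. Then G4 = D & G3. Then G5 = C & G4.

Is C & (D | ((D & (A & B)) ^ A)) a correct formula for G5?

G1 = A & B
G2 = D & G1 = D & (A & B)
G3 = G2 ^ A = (D & (A & B)) ^ A
G4 = D & G3 = D & ((D & (A & B)) ^ A)
G5 = C & G4 = C & (D & ((D & (A & B)) ^ A))
At A=0, B=0, C=1, D=1: circuit gives 0, formula gives 1.

No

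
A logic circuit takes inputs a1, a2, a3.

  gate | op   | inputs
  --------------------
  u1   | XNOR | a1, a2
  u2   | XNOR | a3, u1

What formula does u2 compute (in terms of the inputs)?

u1 = a1 XNOR a2
u2 = a3 XNOR u1 = a3 XNOR (a1 XNOR a2)

a3 XNOR (a1 XNOR a2)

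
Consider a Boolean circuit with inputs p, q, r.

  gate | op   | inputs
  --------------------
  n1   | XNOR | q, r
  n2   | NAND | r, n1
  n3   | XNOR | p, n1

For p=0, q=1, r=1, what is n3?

n1 = 1 XNOR 1 = 1
n3 = 0 XNOR 1 = 0

0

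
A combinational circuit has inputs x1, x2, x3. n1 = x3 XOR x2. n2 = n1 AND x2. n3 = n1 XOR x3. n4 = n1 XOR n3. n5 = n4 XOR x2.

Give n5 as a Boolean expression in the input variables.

n1 = x3 XOR x2
n3 = n1 XOR x3 = (x3 XOR x2) XOR x3
n4 = n1 XOR n3 = (x3 XOR x2) XOR ((x3 XOR x2) XOR x3)
n5 = n4 XOR x2 = ((x3 XOR x2) XOR ((x3 XOR x2) XOR x3)) XOR x2

((x3 XOR x2) XOR ((x3 XOR x2) XOR x3)) XOR x2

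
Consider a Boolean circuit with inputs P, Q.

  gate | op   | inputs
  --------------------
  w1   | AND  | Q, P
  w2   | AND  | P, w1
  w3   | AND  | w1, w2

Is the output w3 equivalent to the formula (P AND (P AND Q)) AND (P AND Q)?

w1 = Q AND P
w2 = P AND w1 = P AND (Q AND P)
w3 = w1 AND w2 = (Q AND P) AND (P AND (Q AND P))
At P=0, Q=0: circuit gives 0, formula gives 0.
At P=1, Q=1: circuit gives 1, formula gives 1.
Agrees on all 4 inputs.

Yes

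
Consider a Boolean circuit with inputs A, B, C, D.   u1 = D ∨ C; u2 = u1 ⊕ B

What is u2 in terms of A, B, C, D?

u1 = D ∨ C
u2 = u1 ⊕ B = (D ∨ C) ⊕ B

(D ∨ C) ⊕ B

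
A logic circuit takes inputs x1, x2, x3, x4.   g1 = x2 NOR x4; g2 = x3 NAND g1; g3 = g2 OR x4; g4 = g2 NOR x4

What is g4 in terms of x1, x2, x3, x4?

g1 = x2 NOR x4
g2 = x3 NAND g1 = x3 NAND (x2 NOR x4)
g4 = g2 NOR x4 = (x3 NAND (x2 NOR x4)) NOR x4

(x3 NAND (x2 NOR x4)) NOR x4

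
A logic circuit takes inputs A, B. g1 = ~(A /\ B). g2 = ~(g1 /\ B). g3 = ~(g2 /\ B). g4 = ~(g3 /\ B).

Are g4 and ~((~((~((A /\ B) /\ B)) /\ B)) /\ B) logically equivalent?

No

g1 = ~(A /\ B)
g2 = ~(g1 /\ B) = ~((~(A /\ B)) /\ B)
g3 = ~(g2 /\ B) = ~((~((~(A /\ B)) /\ B)) /\ B)
g4 = ~(g3 /\ B) = ~((~((~((~(A /\ B)) /\ B)) /\ B)) /\ B)
At A=0, B=1: circuit gives 0, formula gives 1.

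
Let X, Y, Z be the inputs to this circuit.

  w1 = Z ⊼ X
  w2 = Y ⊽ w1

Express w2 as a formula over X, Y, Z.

Y ⊽ (Z ⊼ X)

w1 = Z ⊼ X
w2 = Y ⊽ w1 = Y ⊽ (Z ⊼ X)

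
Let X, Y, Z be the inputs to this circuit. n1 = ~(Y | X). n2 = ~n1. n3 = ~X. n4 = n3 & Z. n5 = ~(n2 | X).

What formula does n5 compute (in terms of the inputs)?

n1 = ~(Y | X)
n2 = ~n1 = ~(~(Y | X))
n5 = ~(n2 | X) = ~(~(~(Y | X)) | X)

~(~(~(Y | X)) | X)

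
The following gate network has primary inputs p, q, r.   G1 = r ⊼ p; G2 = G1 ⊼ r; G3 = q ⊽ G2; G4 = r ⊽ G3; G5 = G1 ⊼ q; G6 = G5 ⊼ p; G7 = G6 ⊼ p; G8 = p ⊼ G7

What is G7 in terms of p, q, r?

(((r ⊼ p) ⊼ q) ⊼ p) ⊼ p

G1 = r ⊼ p
G5 = G1 ⊼ q = (r ⊼ p) ⊼ q
G6 = G5 ⊼ p = ((r ⊼ p) ⊼ q) ⊼ p
G7 = G6 ⊼ p = (((r ⊼ p) ⊼ q) ⊼ p) ⊼ p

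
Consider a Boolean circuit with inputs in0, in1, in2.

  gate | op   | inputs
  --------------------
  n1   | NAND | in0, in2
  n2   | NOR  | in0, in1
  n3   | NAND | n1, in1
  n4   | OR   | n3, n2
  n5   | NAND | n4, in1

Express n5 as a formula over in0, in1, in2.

(((in0 NAND in2) NAND in1) OR (in0 NOR in1)) NAND in1

n1 = in0 NAND in2
n2 = in0 NOR in1
n3 = n1 NAND in1 = (in0 NAND in2) NAND in1
n4 = n3 OR n2 = ((in0 NAND in2) NAND in1) OR (in0 NOR in1)
n5 = n4 NAND in1 = (((in0 NAND in2) NAND in1) OR (in0 NOR in1)) NAND in1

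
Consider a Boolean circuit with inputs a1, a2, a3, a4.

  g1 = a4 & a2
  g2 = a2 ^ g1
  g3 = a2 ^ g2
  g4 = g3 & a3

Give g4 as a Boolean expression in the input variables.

g1 = a4 & a2
g2 = a2 ^ g1 = a2 ^ (a4 & a2)
g3 = a2 ^ g2 = a2 ^ (a2 ^ (a4 & a2))
g4 = g3 & a3 = (a2 ^ (a2 ^ (a4 & a2))) & a3

(a2 ^ (a2 ^ (a4 & a2))) & a3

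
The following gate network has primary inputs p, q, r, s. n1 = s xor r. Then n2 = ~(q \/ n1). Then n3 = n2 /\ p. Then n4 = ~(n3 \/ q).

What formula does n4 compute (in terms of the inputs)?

n1 = s xor r
n2 = ~(q \/ n1) = ~(q \/ (s xor r))
n3 = n2 /\ p = (~(q \/ (s xor r))) /\ p
n4 = ~(n3 \/ q) = ~(((~(q \/ (s xor r))) /\ p) \/ q)

~(((~(q \/ (s xor r))) /\ p) \/ q)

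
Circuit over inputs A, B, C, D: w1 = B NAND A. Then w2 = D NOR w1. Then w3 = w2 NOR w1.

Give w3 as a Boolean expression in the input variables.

(D NOR (B NAND A)) NOR (B NAND A)

w1 = B NAND A
w2 = D NOR w1 = D NOR (B NAND A)
w3 = w2 NOR w1 = (D NOR (B NAND A)) NOR (B NAND A)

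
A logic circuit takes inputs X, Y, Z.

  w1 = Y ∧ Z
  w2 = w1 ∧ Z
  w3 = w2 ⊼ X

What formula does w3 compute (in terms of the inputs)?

((Y ∧ Z) ∧ Z) ⊼ X

w1 = Y ∧ Z
w2 = w1 ∧ Z = (Y ∧ Z) ∧ Z
w3 = w2 ⊼ X = ((Y ∧ Z) ∧ Z) ⊼ X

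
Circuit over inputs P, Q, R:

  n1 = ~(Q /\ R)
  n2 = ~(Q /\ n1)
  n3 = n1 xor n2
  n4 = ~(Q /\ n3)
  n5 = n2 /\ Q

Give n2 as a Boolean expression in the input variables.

n1 = ~(Q /\ R)
n2 = ~(Q /\ n1) = ~(Q /\ (~(Q /\ R)))

~(Q /\ (~(Q /\ R)))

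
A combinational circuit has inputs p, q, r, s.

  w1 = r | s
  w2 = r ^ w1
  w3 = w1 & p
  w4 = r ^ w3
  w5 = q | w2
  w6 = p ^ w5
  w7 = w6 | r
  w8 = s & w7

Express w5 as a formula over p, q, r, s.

w1 = r | s
w2 = r ^ w1 = r ^ (r | s)
w5 = q | w2 = q | (r ^ (r | s))

q | (r ^ (r | s))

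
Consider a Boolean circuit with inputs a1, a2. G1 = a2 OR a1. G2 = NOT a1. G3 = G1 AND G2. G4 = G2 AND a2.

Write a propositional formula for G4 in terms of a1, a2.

G2 = NOT a1
G4 = G2 AND a2 = NOT a1 AND a2

NOT a1 AND a2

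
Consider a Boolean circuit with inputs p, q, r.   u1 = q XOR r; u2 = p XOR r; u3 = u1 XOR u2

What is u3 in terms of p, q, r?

u1 = q XOR r
u2 = p XOR r
u3 = u1 XOR u2 = (q XOR r) XOR (p XOR r)

(q XOR r) XOR (p XOR r)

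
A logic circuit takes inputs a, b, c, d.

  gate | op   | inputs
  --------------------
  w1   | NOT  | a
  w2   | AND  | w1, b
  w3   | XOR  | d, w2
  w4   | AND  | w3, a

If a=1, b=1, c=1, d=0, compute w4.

0

w1 = NOT 1 = 0
w2 = 0 AND 1 = 0
w3 = 0 XOR 0 = 0
w4 = 0 AND 1 = 0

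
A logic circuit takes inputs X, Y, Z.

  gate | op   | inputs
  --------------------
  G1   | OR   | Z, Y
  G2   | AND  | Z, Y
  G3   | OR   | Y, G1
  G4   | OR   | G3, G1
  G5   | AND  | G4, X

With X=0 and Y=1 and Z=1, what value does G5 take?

0

G1 = 1 OR 1 = 1
G3 = 1 OR 1 = 1
G4 = 1 OR 1 = 1
G5 = 1 AND 0 = 0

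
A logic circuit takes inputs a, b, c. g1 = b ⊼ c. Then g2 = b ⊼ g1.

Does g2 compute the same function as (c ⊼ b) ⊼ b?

Yes

g1 = b ⊼ c
g2 = b ⊼ g1 = b ⊼ (b ⊼ c)
At a=0, b=1, c=0: circuit gives 0, formula gives 0.
At a=0, b=0, c=0: circuit gives 1, formula gives 1.
Agrees on all 8 inputs.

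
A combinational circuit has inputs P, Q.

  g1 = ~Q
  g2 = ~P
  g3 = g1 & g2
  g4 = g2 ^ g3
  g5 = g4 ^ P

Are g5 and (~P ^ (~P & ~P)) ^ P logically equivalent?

No

g1 = ~Q
g2 = ~P
g3 = g1 & g2 = ~Q & ~P
g4 = g2 ^ g3 = ~P ^ (~Q & ~P)
g5 = g4 ^ P = (~P ^ (~Q & ~P)) ^ P
At P=0, Q=1: circuit gives 1, formula gives 0.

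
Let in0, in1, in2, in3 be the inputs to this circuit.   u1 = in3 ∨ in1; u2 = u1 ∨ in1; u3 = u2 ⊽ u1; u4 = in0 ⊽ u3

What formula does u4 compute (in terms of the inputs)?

u1 = in3 ∨ in1
u2 = u1 ∨ in1 = (in3 ∨ in1) ∨ in1
u3 = u2 ⊽ u1 = ((in3 ∨ in1) ∨ in1) ⊽ (in3 ∨ in1)
u4 = in0 ⊽ u3 = in0 ⊽ (((in3 ∨ in1) ∨ in1) ⊽ (in3 ∨ in1))

in0 ⊽ (((in3 ∨ in1) ∨ in1) ⊽ (in3 ∨ in1))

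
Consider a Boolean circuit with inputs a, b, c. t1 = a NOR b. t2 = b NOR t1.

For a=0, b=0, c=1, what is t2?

0

t1 = 0 NOR 0 = 1
t2 = 0 NOR 1 = 0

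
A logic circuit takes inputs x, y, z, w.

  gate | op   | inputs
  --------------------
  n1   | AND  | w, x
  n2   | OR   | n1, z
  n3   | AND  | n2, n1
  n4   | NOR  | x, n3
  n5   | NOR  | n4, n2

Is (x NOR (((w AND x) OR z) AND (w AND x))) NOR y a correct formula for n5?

No

n1 = w AND x
n2 = n1 OR z = (w AND x) OR z
n3 = n2 AND n1 = ((w AND x) OR z) AND (w AND x)
n4 = x NOR n3 = x NOR (((w AND x) OR z) AND (w AND x))
n5 = n4 NOR n2 = (x NOR (((w AND x) OR z) AND (w AND x))) NOR ((w AND x) OR z)
At x=1, y=0, z=0, w=1: circuit gives 0, formula gives 1.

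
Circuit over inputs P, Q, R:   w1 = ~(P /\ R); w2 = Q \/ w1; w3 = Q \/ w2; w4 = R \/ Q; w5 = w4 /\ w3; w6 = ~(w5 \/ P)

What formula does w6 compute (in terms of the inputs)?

w1 = ~(P /\ R)
w2 = Q \/ w1 = Q \/ (~(P /\ R))
w3 = Q \/ w2 = Q \/ (Q \/ (~(P /\ R)))
w4 = R \/ Q
w5 = w4 /\ w3 = (R \/ Q) /\ (Q \/ (Q \/ (~(P /\ R))))
w6 = ~(w5 \/ P) = ~(((R \/ Q) /\ (Q \/ (Q \/ (~(P /\ R))))) \/ P)

~(((R \/ Q) /\ (Q \/ (Q \/ (~(P /\ R))))) \/ P)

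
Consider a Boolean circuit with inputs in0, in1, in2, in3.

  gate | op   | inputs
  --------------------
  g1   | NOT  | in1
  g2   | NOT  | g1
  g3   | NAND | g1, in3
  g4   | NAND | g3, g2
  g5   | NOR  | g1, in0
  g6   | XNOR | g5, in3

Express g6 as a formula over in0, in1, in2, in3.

g1 = NOT in1
g5 = g1 NOR in0 = NOT in1 NOR in0
g6 = g5 XNOR in3 = (NOT in1 NOR in0) XNOR in3

(NOT in1 NOR in0) XNOR in3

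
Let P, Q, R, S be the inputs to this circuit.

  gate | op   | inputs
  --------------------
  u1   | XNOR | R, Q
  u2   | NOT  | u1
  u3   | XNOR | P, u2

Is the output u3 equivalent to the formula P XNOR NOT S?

u1 = R XNOR Q
u2 = NOT u1 = NOT (R XNOR Q)
u3 = P XNOR u2 = P XNOR NOT (R XNOR Q)
At P=0, Q=0, R=0, S=0: circuit gives 1, formula gives 0.

No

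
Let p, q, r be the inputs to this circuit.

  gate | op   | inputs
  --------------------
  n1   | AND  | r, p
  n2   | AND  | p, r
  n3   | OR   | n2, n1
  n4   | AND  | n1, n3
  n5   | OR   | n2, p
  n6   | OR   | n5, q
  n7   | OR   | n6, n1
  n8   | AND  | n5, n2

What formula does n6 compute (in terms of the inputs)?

((p AND r) OR p) OR q

n2 = p AND r
n5 = n2 OR p = (p AND r) OR p
n6 = n5 OR q = ((p AND r) OR p) OR q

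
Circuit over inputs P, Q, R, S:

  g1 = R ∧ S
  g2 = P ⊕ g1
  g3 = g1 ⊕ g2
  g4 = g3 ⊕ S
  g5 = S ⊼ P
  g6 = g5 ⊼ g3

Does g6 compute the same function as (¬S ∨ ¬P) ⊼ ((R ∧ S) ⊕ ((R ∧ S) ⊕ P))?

Yes

g1 = R ∧ S
g2 = P ⊕ g1 = P ⊕ (R ∧ S)
g3 = g1 ⊕ g2 = (R ∧ S) ⊕ (P ⊕ (R ∧ S))
g5 = S ⊼ P
g6 = g5 ⊼ g3 = (S ⊼ P) ⊼ ((R ∧ S) ⊕ (P ⊕ (R ∧ S)))
At P=1, Q=0, R=0, S=0: circuit gives 0, formula gives 0.
At P=0, Q=0, R=0, S=0: circuit gives 1, formula gives 1.
Agrees on all 16 inputs.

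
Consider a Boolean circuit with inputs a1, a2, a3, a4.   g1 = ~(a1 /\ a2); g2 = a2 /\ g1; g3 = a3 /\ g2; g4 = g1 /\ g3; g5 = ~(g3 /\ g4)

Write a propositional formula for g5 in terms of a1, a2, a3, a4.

g1 = ~(a1 /\ a2)
g2 = a2 /\ g1 = a2 /\ (~(a1 /\ a2))
g3 = a3 /\ g2 = a3 /\ (a2 /\ (~(a1 /\ a2)))
g4 = g1 /\ g3 = (~(a1 /\ a2)) /\ (a3 /\ (a2 /\ (~(a1 /\ a2))))
g5 = ~(g3 /\ g4) = ~((a3 /\ (a2 /\ (~(a1 /\ a2)))) /\ ((~(a1 /\ a2)) /\ (a3 /\ (a2 /\ (~(a1 /\ a2))))))

~((a3 /\ (a2 /\ (~(a1 /\ a2)))) /\ ((~(a1 /\ a2)) /\ (a3 /\ (a2 /\ (~(a1 /\ a2))))))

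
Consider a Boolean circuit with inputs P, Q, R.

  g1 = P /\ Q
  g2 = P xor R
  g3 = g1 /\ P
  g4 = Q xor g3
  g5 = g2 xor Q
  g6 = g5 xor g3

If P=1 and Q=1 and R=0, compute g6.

g1 = 1 /\ 1 = 1
g2 = 1 xor 0 = 1
g3 = 1 /\ 1 = 1
g5 = 1 xor 1 = 0
g6 = 0 xor 1 = 1

1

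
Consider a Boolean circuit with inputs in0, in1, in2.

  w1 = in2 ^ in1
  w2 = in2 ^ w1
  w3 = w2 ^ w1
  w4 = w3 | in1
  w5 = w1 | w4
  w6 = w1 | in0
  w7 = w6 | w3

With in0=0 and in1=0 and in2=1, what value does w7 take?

1

w1 = 1 ^ 0 = 1
w2 = 1 ^ 1 = 0
w3 = 0 ^ 1 = 1
w6 = 1 | 0 = 1
w7 = 1 | 1 = 1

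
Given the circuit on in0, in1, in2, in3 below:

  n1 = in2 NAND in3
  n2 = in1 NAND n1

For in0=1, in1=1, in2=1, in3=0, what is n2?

n1 = 1 NAND 0 = 1
n2 = 1 NAND 1 = 0

0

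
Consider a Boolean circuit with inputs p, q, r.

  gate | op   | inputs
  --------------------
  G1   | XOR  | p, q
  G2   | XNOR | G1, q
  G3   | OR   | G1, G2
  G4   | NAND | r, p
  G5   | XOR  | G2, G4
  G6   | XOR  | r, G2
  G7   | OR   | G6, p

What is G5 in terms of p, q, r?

((p XOR q) XNOR q) XOR (r NAND p)

G1 = p XOR q
G2 = G1 XNOR q = (p XOR q) XNOR q
G4 = r NAND p
G5 = G2 XOR G4 = ((p XOR q) XNOR q) XOR (r NAND p)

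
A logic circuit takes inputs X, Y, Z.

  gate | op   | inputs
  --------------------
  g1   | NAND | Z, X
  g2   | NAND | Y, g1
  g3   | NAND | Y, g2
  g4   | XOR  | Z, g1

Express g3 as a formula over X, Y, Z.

Y NAND (Y NAND (Z NAND X))

g1 = Z NAND X
g2 = Y NAND g1 = Y NAND (Z NAND X)
g3 = Y NAND g2 = Y NAND (Y NAND (Z NAND X))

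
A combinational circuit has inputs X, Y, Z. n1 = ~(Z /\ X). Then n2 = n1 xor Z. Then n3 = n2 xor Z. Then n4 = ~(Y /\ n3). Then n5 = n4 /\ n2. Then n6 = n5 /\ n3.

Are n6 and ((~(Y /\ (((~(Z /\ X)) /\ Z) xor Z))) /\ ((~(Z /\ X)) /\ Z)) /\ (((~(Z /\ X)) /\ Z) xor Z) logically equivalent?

No

n1 = ~(Z /\ X)
n2 = n1 xor Z = (~(Z /\ X)) xor Z
n3 = n2 xor Z = ((~(Z /\ X)) xor Z) xor Z
n4 = ~(Y /\ n3) = ~(Y /\ (((~(Z /\ X)) xor Z) xor Z))
n5 = n4 /\ n2 = (~(Y /\ (((~(Z /\ X)) xor Z) xor Z))) /\ ((~(Z /\ X)) xor Z)
n6 = n5 /\ n3 = ((~(Y /\ (((~(Z /\ X)) xor Z) xor Z))) /\ ((~(Z /\ X)) xor Z)) /\ (((~(Z /\ X)) xor Z) xor Z)
At X=0, Y=0, Z=0: circuit gives 1, formula gives 0.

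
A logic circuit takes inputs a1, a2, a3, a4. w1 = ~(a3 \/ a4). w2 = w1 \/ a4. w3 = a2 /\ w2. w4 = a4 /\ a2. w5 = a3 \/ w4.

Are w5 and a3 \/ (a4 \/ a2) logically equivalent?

w4 = a4 /\ a2
w5 = a3 \/ w4 = a3 \/ (a4 /\ a2)
At a1=0, a2=0, a3=0, a4=1: circuit gives 0, formula gives 1.

No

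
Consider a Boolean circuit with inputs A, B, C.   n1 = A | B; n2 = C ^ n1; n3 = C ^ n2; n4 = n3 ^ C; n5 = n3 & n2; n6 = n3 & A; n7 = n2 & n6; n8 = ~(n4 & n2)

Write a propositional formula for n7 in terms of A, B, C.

(C ^ (A | B)) & ((C ^ (C ^ (A | B))) & A)

n1 = A | B
n2 = C ^ n1 = C ^ (A | B)
n3 = C ^ n2 = C ^ (C ^ (A | B))
n6 = n3 & A = (C ^ (C ^ (A | B))) & A
n7 = n2 & n6 = (C ^ (A | B)) & ((C ^ (C ^ (A | B))) & A)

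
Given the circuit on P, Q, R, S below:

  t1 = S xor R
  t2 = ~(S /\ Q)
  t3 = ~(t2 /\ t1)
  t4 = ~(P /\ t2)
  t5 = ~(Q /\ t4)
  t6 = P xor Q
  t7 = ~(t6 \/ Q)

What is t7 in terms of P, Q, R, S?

t6 = P xor Q
t7 = ~(t6 \/ Q) = ~((P xor Q) \/ Q)

~((P xor Q) \/ Q)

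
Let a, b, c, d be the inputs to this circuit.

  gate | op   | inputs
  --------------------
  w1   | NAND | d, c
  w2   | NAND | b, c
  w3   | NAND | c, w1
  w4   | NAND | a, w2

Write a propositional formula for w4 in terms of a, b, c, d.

w2 = b NAND c
w4 = a NAND w2 = a NAND (b NAND c)

a NAND (b NAND c)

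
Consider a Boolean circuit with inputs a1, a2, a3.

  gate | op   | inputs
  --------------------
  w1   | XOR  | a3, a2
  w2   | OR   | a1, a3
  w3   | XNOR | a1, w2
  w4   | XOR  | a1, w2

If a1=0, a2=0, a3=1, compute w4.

1

w2 = 0 OR 1 = 1
w4 = 0 XOR 1 = 1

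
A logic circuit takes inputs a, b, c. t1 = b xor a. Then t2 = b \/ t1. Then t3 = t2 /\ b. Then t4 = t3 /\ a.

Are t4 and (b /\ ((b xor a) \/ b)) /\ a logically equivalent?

Yes

t1 = b xor a
t2 = b \/ t1 = b \/ (b xor a)
t3 = t2 /\ b = (b \/ (b xor a)) /\ b
t4 = t3 /\ a = ((b \/ (b xor a)) /\ b) /\ a
At a=0, b=0, c=0: circuit gives 0, formula gives 0.
At a=1, b=1, c=0: circuit gives 1, formula gives 1.
Agrees on all 8 inputs.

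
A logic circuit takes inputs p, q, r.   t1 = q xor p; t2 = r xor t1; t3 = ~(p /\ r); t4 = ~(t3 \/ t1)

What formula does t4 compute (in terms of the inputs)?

~((~(p /\ r)) \/ (q xor p))

t1 = q xor p
t3 = ~(p /\ r)
t4 = ~(t3 \/ t1) = ~((~(p /\ r)) \/ (q xor p))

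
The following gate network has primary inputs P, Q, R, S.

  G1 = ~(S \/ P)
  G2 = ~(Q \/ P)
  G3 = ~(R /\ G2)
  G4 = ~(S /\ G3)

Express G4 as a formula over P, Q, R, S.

G2 = ~(Q \/ P)
G3 = ~(R /\ G2) = ~(R /\ (~(Q \/ P)))
G4 = ~(S /\ G3) = ~(S /\ (~(R /\ (~(Q \/ P)))))

~(S /\ (~(R /\ (~(Q \/ P)))))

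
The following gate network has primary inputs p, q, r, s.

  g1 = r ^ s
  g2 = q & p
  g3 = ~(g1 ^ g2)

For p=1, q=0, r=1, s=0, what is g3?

g1 = 1 ^ 0 = 1
g2 = 0 & 1 = 0
g3 = ~(1 ^ 0) = 0

0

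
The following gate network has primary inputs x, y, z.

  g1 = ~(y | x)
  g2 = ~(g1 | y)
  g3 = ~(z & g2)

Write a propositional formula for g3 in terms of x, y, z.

~(z & (~((~(y | x)) | y)))

g1 = ~(y | x)
g2 = ~(g1 | y) = ~((~(y | x)) | y)
g3 = ~(z & g2) = ~(z & (~((~(y | x)) | y)))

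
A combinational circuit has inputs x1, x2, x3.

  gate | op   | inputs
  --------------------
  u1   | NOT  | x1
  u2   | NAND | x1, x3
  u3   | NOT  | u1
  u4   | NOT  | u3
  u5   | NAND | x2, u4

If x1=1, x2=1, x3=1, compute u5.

1

u1 = NOT 1 = 0
u3 = NOT 0 = 1
u4 = NOT 1 = 0
u5 = 1 NAND 0 = 1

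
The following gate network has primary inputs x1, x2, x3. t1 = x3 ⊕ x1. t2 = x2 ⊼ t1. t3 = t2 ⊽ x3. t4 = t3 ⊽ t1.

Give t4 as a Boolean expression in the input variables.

((x2 ⊼ (x3 ⊕ x1)) ⊽ x3) ⊽ (x3 ⊕ x1)

t1 = x3 ⊕ x1
t2 = x2 ⊼ t1 = x2 ⊼ (x3 ⊕ x1)
t3 = t2 ⊽ x3 = (x2 ⊼ (x3 ⊕ x1)) ⊽ x3
t4 = t3 ⊽ t1 = ((x2 ⊼ (x3 ⊕ x1)) ⊽ x3) ⊽ (x3 ⊕ x1)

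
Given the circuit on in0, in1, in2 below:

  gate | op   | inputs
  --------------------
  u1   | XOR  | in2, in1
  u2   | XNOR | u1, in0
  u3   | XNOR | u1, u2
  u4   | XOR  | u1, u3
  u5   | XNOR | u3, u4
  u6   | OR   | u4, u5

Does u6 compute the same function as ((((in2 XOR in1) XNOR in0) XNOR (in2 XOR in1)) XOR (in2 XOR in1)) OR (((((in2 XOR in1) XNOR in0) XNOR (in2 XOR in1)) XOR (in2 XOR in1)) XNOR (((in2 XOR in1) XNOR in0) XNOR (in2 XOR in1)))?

u1 = in2 XOR in1
u2 = u1 XNOR in0 = (in2 XOR in1) XNOR in0
u3 = u1 XNOR u2 = (in2 XOR in1) XNOR ((in2 XOR in1) XNOR in0)
u4 = u1 XOR u3 = (in2 XOR in1) XOR ((in2 XOR in1) XNOR ((in2 XOR in1) XNOR in0))
u5 = u3 XNOR u4 = ((in2 XOR in1) XNOR ((in2 XOR in1) XNOR in0)) XNOR ((in2 XOR in1) XOR ((in2 XOR in1) XNOR ((in2 XOR in1) XNOR in0)))
u6 = u4 OR u5 = ((in2 XOR in1) XOR ((in2 XOR in1) XNOR ((in2 XOR in1) XNOR in0))) OR (((in2 XOR in1) XNOR ((in2 XOR in1) XNOR in0)) XNOR ((in2 XOR in1) XOR ((in2 XOR in1) XNOR ((in2 XOR in1) XNOR in0))))
At in0=1, in1=0, in2=1: circuit gives 0, formula gives 0.
At in0=0, in1=0, in2=0: circuit gives 1, formula gives 1.
Agrees on all 8 inputs.

Yes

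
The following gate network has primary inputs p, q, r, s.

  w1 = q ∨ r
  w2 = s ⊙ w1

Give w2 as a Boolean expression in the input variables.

s ⊙ (q ∨ r)

w1 = q ∨ r
w2 = s ⊙ w1 = s ⊙ (q ∨ r)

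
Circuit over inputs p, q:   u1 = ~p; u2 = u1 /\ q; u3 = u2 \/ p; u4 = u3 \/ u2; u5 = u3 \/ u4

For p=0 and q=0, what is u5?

0

u1 = ~0 = 1
u2 = 1 /\ 0 = 0
u3 = 0 \/ 0 = 0
u4 = 0 \/ 0 = 0
u5 = 0 \/ 0 = 0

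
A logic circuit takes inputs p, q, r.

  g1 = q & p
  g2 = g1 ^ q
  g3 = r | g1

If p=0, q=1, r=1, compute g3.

1

g1 = 1 & 0 = 0
g3 = 1 | 0 = 1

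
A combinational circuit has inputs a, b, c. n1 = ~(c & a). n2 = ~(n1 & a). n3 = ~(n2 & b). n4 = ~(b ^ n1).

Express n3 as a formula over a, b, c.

n1 = ~(c & a)
n2 = ~(n1 & a) = ~((~(c & a)) & a)
n3 = ~(n2 & b) = ~((~((~(c & a)) & a)) & b)

~((~((~(c & a)) & a)) & b)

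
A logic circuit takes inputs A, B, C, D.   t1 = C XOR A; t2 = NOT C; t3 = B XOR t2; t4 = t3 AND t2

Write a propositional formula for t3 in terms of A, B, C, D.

B XOR NOT C

t2 = NOT C
t3 = B XOR t2 = B XOR NOT C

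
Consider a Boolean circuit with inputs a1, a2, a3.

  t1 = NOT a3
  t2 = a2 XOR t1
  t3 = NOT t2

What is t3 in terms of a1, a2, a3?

NOT (a2 XOR NOT a3)

t1 = NOT a3
t2 = a2 XOR t1 = a2 XOR NOT a3
t3 = NOT t2 = NOT (a2 XOR NOT a3)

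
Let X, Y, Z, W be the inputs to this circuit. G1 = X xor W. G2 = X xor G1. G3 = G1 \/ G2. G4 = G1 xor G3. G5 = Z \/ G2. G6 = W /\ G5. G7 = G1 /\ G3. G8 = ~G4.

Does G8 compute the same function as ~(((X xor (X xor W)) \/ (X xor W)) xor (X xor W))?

G1 = X xor W
G2 = X xor G1 = X xor (X xor W)
G3 = G1 \/ G2 = (X xor W) \/ (X xor (X xor W))
G4 = G1 xor G3 = (X xor W) xor ((X xor W) \/ (X xor (X xor W)))
G8 = ~G4 = ~((X xor W) xor ((X xor W) \/ (X xor (X xor W))))
At X=1, Y=0, Z=0, W=1: circuit gives 0, formula gives 0.
At X=0, Y=0, Z=0, W=0: circuit gives 1, formula gives 1.
Agrees on all 16 inputs.

Yes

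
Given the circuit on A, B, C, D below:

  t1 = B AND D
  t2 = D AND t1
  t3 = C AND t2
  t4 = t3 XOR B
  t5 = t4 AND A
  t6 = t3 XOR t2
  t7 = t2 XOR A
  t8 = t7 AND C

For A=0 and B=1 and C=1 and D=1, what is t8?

1

t1 = 1 AND 1 = 1
t2 = 1 AND 1 = 1
t7 = 1 XOR 0 = 1
t8 = 1 AND 1 = 1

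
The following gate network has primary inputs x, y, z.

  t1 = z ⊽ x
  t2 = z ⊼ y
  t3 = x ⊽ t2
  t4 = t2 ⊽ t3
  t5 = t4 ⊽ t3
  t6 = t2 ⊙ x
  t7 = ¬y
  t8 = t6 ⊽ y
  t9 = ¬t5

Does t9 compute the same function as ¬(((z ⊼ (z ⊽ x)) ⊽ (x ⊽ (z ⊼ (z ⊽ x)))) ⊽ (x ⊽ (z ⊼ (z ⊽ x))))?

No

t2 = z ⊼ y
t3 = x ⊽ t2 = x ⊽ (z ⊼ y)
t4 = t2 ⊽ t3 = (z ⊼ y) ⊽ (x ⊽ (z ⊼ y))
t5 = t4 ⊽ t3 = ((z ⊼ y) ⊽ (x ⊽ (z ⊼ y))) ⊽ (x ⊽ (z ⊼ y))
t9 = ¬t5 = ¬(((z ⊼ y) ⊽ (x ⊽ (z ⊼ y))) ⊽ (x ⊽ (z ⊼ y)))
At x=0, y=1, z=1: circuit gives 1, formula gives 0.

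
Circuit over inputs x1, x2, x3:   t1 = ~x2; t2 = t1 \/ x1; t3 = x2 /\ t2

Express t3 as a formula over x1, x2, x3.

x2 /\ (~x2 \/ x1)

t1 = ~x2
t2 = t1 \/ x1 = ~x2 \/ x1
t3 = x2 /\ t2 = x2 /\ (~x2 \/ x1)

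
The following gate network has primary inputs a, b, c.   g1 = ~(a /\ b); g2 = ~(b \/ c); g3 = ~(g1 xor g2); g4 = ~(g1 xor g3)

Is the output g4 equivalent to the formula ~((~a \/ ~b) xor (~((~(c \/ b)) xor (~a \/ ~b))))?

g1 = ~(a /\ b)
g2 = ~(b \/ c)
g3 = ~(g1 xor g2) = ~((~(a /\ b)) xor (~(b \/ c)))
g4 = ~(g1 xor g3) = ~((~(a /\ b)) xor (~((~(a /\ b)) xor (~(b \/ c)))))
At a=0, b=0, c=1: circuit gives 0, formula gives 0.
At a=0, b=0, c=0: circuit gives 1, formula gives 1.
Agrees on all 8 inputs.

Yes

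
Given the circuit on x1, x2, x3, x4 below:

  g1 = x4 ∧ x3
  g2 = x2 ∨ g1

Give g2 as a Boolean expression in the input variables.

x2 ∨ (x4 ∧ x3)

g1 = x4 ∧ x3
g2 = x2 ∨ g1 = x2 ∨ (x4 ∧ x3)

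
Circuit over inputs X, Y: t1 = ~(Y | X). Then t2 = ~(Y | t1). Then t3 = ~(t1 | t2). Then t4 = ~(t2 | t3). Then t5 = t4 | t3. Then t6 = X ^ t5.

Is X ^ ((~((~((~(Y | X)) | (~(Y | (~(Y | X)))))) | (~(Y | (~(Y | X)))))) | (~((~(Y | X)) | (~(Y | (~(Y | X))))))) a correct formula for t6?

Yes

t1 = ~(Y | X)
t2 = ~(Y | t1) = ~(Y | (~(Y | X)))
t3 = ~(t1 | t2) = ~((~(Y | X)) | (~(Y | (~(Y | X)))))
t4 = ~(t2 | t3) = ~((~(Y | (~(Y | X)))) | (~((~(Y | X)) | (~(Y | (~(Y | X)))))))
t5 = t4 | t3 = (~((~(Y | (~(Y | X)))) | (~((~(Y | X)) | (~(Y | (~(Y | X)))))))) | (~((~(Y | X)) | (~(Y | (~(Y | X))))))
t6 = X ^ t5 = X ^ ((~((~(Y | (~(Y | X)))) | (~((~(Y | X)) | (~(Y | (~(Y | X)))))))) | (~((~(Y | X)) | (~(Y | (~(Y | X)))))))
At X=1, Y=1: circuit gives 0, formula gives 0.
At X=0, Y=0: circuit gives 1, formula gives 1.
Agrees on all 4 inputs.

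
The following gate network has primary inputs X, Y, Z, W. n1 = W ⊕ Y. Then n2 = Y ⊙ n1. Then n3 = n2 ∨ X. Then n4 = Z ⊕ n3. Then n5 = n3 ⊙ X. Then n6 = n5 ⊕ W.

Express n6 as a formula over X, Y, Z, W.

(((Y ⊙ (W ⊕ Y)) ∨ X) ⊙ X) ⊕ W

n1 = W ⊕ Y
n2 = Y ⊙ n1 = Y ⊙ (W ⊕ Y)
n3 = n2 ∨ X = (Y ⊙ (W ⊕ Y)) ∨ X
n5 = n3 ⊙ X = ((Y ⊙ (W ⊕ Y)) ∨ X) ⊙ X
n6 = n5 ⊕ W = (((Y ⊙ (W ⊕ Y)) ∨ X) ⊙ X) ⊕ W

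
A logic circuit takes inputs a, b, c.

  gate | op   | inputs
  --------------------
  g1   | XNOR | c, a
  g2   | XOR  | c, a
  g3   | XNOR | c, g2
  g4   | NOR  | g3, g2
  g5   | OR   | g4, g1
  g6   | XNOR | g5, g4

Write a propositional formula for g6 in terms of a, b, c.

(((c XNOR (c XOR a)) NOR (c XOR a)) OR (c XNOR a)) XNOR ((c XNOR (c XOR a)) NOR (c XOR a))

g1 = c XNOR a
g2 = c XOR a
g3 = c XNOR g2 = c XNOR (c XOR a)
g4 = g3 NOR g2 = (c XNOR (c XOR a)) NOR (c XOR a)
g5 = g4 OR g1 = ((c XNOR (c XOR a)) NOR (c XOR a)) OR (c XNOR a)
g6 = g5 XNOR g4 = (((c XNOR (c XOR a)) NOR (c XOR a)) OR (c XNOR a)) XNOR ((c XNOR (c XOR a)) NOR (c XOR a))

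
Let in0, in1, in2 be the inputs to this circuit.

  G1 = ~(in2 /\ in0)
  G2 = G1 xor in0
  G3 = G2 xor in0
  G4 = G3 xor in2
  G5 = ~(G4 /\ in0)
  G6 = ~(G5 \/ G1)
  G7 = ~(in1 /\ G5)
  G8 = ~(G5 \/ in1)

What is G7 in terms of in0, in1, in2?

G1 = ~(in2 /\ in0)
G2 = G1 xor in0 = (~(in2 /\ in0)) xor in0
G3 = G2 xor in0 = ((~(in2 /\ in0)) xor in0) xor in0
G4 = G3 xor in2 = (((~(in2 /\ in0)) xor in0) xor in0) xor in2
G5 = ~(G4 /\ in0) = ~(((((~(in2 /\ in0)) xor in0) xor in0) xor in2) /\ in0)
G7 = ~(in1 /\ G5) = ~(in1 /\ (~(((((~(in2 /\ in0)) xor in0) xor in0) xor in2) /\ in0)))

~(in1 /\ (~(((((~(in2 /\ in0)) xor in0) xor in0) xor in2) /\ in0)))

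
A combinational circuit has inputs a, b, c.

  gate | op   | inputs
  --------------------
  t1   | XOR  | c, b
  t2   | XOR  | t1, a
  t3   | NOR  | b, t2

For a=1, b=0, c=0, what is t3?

t1 = 0 XOR 0 = 0
t2 = 0 XOR 1 = 1
t3 = 0 NOR 1 = 0

0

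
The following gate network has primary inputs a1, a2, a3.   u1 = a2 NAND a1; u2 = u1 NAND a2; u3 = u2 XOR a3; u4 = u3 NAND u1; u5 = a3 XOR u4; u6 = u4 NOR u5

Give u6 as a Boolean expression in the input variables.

((((a2 NAND a1) NAND a2) XOR a3) NAND (a2 NAND a1)) NOR (a3 XOR ((((a2 NAND a1) NAND a2) XOR a3) NAND (a2 NAND a1)))

u1 = a2 NAND a1
u2 = u1 NAND a2 = (a2 NAND a1) NAND a2
u3 = u2 XOR a3 = ((a2 NAND a1) NAND a2) XOR a3
u4 = u3 NAND u1 = (((a2 NAND a1) NAND a2) XOR a3) NAND (a2 NAND a1)
u5 = a3 XOR u4 = a3 XOR ((((a2 NAND a1) NAND a2) XOR a3) NAND (a2 NAND a1))
u6 = u4 NOR u5 = ((((a2 NAND a1) NAND a2) XOR a3) NAND (a2 NAND a1)) NOR (a3 XOR ((((a2 NAND a1) NAND a2) XOR a3) NAND (a2 NAND a1)))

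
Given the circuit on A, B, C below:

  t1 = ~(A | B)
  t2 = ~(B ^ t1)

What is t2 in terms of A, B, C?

~(B ^ (~(A | B)))

t1 = ~(A | B)
t2 = ~(B ^ t1) = ~(B ^ (~(A | B)))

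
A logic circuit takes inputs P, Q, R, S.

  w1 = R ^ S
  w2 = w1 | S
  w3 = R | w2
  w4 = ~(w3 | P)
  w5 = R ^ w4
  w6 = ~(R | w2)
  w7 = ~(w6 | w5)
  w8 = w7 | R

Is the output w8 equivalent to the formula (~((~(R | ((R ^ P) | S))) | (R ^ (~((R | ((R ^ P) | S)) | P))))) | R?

w1 = R ^ S
w2 = w1 | S = (R ^ S) | S
w3 = R | w2 = R | ((R ^ S) | S)
w4 = ~(w3 | P) = ~((R | ((R ^ S) | S)) | P)
w5 = R ^ w4 = R ^ (~((R | ((R ^ S) | S)) | P))
w6 = ~(R | w2) = ~(R | ((R ^ S) | S))
w7 = ~(w6 | w5) = ~((~(R | ((R ^ S) | S))) | (R ^ (~((R | ((R ^ S) | S)) | P))))
w8 = w7 | R = (~((~(R | ((R ^ S) | S))) | (R ^ (~((R | ((R ^ S) | S)) | P))))) | R
At P=1, Q=0, R=0, S=0: circuit gives 0, formula gives 1.

No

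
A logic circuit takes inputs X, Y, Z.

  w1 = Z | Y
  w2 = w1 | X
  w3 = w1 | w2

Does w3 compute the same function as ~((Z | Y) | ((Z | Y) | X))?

No

w1 = Z | Y
w2 = w1 | X = (Z | Y) | X
w3 = w1 | w2 = (Z | Y) | ((Z | Y) | X)
At X=0, Y=0, Z=0: circuit gives 0, formula gives 1.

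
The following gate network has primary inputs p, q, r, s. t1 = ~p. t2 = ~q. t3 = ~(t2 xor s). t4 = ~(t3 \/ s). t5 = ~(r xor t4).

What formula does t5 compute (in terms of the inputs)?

~(r xor (~((~(~q xor s)) \/ s)))

t2 = ~q
t3 = ~(t2 xor s) = ~(~q xor s)
t4 = ~(t3 \/ s) = ~((~(~q xor s)) \/ s)
t5 = ~(r xor t4) = ~(r xor (~((~(~q xor s)) \/ s)))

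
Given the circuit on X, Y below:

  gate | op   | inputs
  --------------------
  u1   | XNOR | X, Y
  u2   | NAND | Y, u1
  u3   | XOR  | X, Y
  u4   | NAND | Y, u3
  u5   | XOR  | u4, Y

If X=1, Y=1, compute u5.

u3 = 1 XOR 1 = 0
u4 = 1 NAND 0 = 1
u5 = 1 XOR 1 = 0

0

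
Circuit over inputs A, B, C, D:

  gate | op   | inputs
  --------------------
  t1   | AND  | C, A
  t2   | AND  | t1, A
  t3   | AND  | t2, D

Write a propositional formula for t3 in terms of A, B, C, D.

t1 = C AND A
t2 = t1 AND A = (C AND A) AND A
t3 = t2 AND D = ((C AND A) AND A) AND D

((C AND A) AND A) AND D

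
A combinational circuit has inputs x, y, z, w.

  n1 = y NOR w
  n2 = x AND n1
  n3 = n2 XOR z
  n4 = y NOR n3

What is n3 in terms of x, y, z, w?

n1 = y NOR w
n2 = x AND n1 = x AND (y NOR w)
n3 = n2 XOR z = (x AND (y NOR w)) XOR z

(x AND (y NOR w)) XOR z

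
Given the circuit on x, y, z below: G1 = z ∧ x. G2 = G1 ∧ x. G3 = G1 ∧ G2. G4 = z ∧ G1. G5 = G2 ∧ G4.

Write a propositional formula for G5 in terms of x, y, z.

((z ∧ x) ∧ x) ∧ (z ∧ (z ∧ x))

G1 = z ∧ x
G2 = G1 ∧ x = (z ∧ x) ∧ x
G4 = z ∧ G1 = z ∧ (z ∧ x)
G5 = G2 ∧ G4 = ((z ∧ x) ∧ x) ∧ (z ∧ (z ∧ x))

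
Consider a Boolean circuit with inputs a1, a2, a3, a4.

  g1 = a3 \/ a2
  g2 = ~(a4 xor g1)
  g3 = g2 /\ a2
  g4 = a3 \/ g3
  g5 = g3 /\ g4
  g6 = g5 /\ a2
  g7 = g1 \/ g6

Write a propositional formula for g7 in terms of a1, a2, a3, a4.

g1 = a3 \/ a2
g2 = ~(a4 xor g1) = ~(a4 xor (a3 \/ a2))
g3 = g2 /\ a2 = (~(a4 xor (a3 \/ a2))) /\ a2
g4 = a3 \/ g3 = a3 \/ ((~(a4 xor (a3 \/ a2))) /\ a2)
g5 = g3 /\ g4 = ((~(a4 xor (a3 \/ a2))) /\ a2) /\ (a3 \/ ((~(a4 xor (a3 \/ a2))) /\ a2))
g6 = g5 /\ a2 = (((~(a4 xor (a3 \/ a2))) /\ a2) /\ (a3 \/ ((~(a4 xor (a3 \/ a2))) /\ a2))) /\ a2
g7 = g1 \/ g6 = (a3 \/ a2) \/ ((((~(a4 xor (a3 \/ a2))) /\ a2) /\ (a3 \/ ((~(a4 xor (a3 \/ a2))) /\ a2))) /\ a2)

(a3 \/ a2) \/ ((((~(a4 xor (a3 \/ a2))) /\ a2) /\ (a3 \/ ((~(a4 xor (a3 \/ a2))) /\ a2))) /\ a2)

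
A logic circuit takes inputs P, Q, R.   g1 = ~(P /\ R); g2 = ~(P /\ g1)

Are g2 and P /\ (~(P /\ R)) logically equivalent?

g1 = ~(P /\ R)
g2 = ~(P /\ g1) = ~(P /\ (~(P /\ R)))
At P=0, Q=0, R=0: circuit gives 1, formula gives 0.

No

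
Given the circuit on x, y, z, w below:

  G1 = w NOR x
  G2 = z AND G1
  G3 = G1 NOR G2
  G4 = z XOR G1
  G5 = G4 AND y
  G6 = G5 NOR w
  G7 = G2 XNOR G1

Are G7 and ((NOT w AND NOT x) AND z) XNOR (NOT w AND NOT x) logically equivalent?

Yes

G1 = w NOR x
G2 = z AND G1 = z AND (w NOR x)
G7 = G2 XNOR G1 = (z AND (w NOR x)) XNOR (w NOR x)
At x=0, y=0, z=0, w=0: circuit gives 0, formula gives 0.
At x=0, y=0, z=0, w=1: circuit gives 1, formula gives 1.
Agrees on all 16 inputs.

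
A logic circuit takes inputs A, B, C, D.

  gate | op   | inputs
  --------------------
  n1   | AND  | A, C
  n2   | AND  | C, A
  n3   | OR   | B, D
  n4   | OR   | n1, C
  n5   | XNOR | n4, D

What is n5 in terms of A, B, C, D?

((A AND C) OR C) XNOR D

n1 = A AND C
n4 = n1 OR C = (A AND C) OR C
n5 = n4 XNOR D = ((A AND C) OR C) XNOR D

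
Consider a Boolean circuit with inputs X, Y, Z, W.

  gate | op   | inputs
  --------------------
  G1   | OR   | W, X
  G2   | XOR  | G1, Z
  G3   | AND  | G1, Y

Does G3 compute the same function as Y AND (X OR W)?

Yes

G1 = W OR X
G3 = G1 AND Y = (W OR X) AND Y
At X=0, Y=0, Z=0, W=0: circuit gives 0, formula gives 0.
At X=0, Y=1, Z=0, W=1: circuit gives 1, formula gives 1.
Agrees on all 16 inputs.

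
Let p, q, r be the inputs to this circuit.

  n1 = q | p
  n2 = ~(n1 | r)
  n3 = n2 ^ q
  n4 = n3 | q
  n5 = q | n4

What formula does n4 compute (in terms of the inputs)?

n1 = q | p
n2 = ~(n1 | r) = ~((q | p) | r)
n3 = n2 ^ q = (~((q | p) | r)) ^ q
n4 = n3 | q = ((~((q | p) | r)) ^ q) | q

((~((q | p) | r)) ^ q) | q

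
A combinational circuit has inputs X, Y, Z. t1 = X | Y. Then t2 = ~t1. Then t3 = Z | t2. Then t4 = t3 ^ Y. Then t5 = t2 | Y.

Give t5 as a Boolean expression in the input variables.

~(X | Y) | Y

t1 = X | Y
t2 = ~t1 = ~(X | Y)
t5 = t2 | Y = ~(X | Y) | Y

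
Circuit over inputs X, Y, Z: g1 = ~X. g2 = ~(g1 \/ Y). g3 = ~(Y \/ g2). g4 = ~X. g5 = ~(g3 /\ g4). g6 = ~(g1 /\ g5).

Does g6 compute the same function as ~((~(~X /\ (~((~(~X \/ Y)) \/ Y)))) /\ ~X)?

Yes

g1 = ~X
g2 = ~(g1 \/ Y) = ~(~X \/ Y)
g3 = ~(Y \/ g2) = ~(Y \/ (~(~X \/ Y)))
g4 = ~X
g5 = ~(g3 /\ g4) = ~((~(Y \/ (~(~X \/ Y)))) /\ ~X)
g6 = ~(g1 /\ g5) = ~(~X /\ (~((~(Y \/ (~(~X \/ Y)))) /\ ~X)))
At X=0, Y=1, Z=0: circuit gives 0, formula gives 0.
At X=0, Y=0, Z=0: circuit gives 1, formula gives 1.
Agrees on all 8 inputs.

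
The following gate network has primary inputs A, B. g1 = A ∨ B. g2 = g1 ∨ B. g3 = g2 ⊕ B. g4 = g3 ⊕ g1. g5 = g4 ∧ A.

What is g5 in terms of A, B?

((((A ∨ B) ∨ B) ⊕ B) ⊕ (A ∨ B)) ∧ A

g1 = A ∨ B
g2 = g1 ∨ B = (A ∨ B) ∨ B
g3 = g2 ⊕ B = ((A ∨ B) ∨ B) ⊕ B
g4 = g3 ⊕ g1 = (((A ∨ B) ∨ B) ⊕ B) ⊕ (A ∨ B)
g5 = g4 ∧ A = ((((A ∨ B) ∨ B) ⊕ B) ⊕ (A ∨ B)) ∧ A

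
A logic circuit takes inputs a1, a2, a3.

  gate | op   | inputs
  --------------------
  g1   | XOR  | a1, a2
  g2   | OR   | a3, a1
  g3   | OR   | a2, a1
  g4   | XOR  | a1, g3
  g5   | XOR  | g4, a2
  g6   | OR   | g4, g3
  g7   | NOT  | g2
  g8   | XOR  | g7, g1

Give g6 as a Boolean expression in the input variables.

g3 = a2 OR a1
g4 = a1 XOR g3 = a1 XOR (a2 OR a1)
g6 = g4 OR g3 = (a1 XOR (a2 OR a1)) OR (a2 OR a1)

(a1 XOR (a2 OR a1)) OR (a2 OR a1)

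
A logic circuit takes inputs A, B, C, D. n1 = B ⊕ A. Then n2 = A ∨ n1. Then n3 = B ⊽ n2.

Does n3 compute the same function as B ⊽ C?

n1 = B ⊕ A
n2 = A ∨ n1 = A ∨ (B ⊕ A)
n3 = B ⊽ n2 = B ⊽ (A ∨ (B ⊕ A))
At A=0, B=0, C=1, D=0: circuit gives 1, formula gives 0.

No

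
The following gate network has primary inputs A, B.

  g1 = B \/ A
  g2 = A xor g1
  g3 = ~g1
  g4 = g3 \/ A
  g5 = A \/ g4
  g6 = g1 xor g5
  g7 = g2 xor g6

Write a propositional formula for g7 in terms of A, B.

(A xor (B \/ A)) xor ((B \/ A) xor (A \/ (~(B \/ A) \/ A)))

g1 = B \/ A
g2 = A xor g1 = A xor (B \/ A)
g3 = ~g1 = ~(B \/ A)
g4 = g3 \/ A = ~(B \/ A) \/ A
g5 = A \/ g4 = A \/ (~(B \/ A) \/ A)
g6 = g1 xor g5 = (B \/ A) xor (A \/ (~(B \/ A) \/ A))
g7 = g2 xor g6 = (A xor (B \/ A)) xor ((B \/ A) xor (A \/ (~(B \/ A) \/ A)))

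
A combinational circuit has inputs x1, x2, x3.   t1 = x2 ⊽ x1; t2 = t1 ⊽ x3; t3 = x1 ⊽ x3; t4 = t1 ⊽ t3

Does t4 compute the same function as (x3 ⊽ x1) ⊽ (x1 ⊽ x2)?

Yes

t1 = x2 ⊽ x1
t3 = x1 ⊽ x3
t4 = t1 ⊽ t3 = (x2 ⊽ x1) ⊽ (x1 ⊽ x3)
At x1=0, x2=0, x3=0: circuit gives 0, formula gives 0.
At x1=0, x2=1, x3=1: circuit gives 1, formula gives 1.
Agrees on all 8 inputs.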